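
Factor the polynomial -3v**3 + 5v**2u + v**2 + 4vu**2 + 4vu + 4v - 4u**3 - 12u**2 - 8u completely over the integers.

-(3v - 2u - 4)(v - 2u)(v + u + 1)

Group: v(-3v**2 - vu + v + 2u**2 + 6u + 4) - 2u(-3v**2 - vu + v + 2u**2 + 6u + 4); both groups contain (-3v**2 - vu + v + 2u**2 + 6u + 4), so (v - 2u) is a factor with cofactor -3v**2 - vu + v + 2u**2 + 6u + 4.
The cofactor groups again: -3v**2 - vu + v + 2u**2 + 6u + 4 = -v(3v - 2u - 4) + (-u - 1)(3v - 2u - 4); both groups contain (3v - 2u - 4), giving -(v + u + 1)(3v - 2u - 4).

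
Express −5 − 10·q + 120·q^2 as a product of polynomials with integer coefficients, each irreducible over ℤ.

5·(4·q − 1)·(6·q + 1)

Pull out the common factor 5, then factor the remaining trinomial.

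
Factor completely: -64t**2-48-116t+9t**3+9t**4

(3t+2)(3t+4)(t+2)(t-3)

Among the possible rational roots, t = -4/3 is a root, giving the factor (3t+4) and quotient 3t**3-t**2-20t-12.
Then t = -2 is a root, so (t+2) divides it; the quotient is 3t**2-7t-6.
The remaining quadratic factors as (t-3)(3t+2).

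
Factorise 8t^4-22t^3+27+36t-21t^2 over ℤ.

Among the possible rational roots, t = 3 is a root, so (t-3) divides it; the quotient is 8t^3+2t^2-15t-9.
Continuing, t = -3/4 is a root, so (4t+3) divides it; the quotient is 2t^2-t-3.
The remaining quadratic factors as (2t-3)(t+1).

(2t-3)(4t+3)(t+1)(t-3)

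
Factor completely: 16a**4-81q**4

(2a+3q)(2a-3q)(4a**2+9q**2)

Difference of squares twice: with A = 2a and B = 3q, A⁴ − B⁴ = (A² − B²)(A² + B²), and A² − B² factors again.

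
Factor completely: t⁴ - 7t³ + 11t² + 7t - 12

By the rational root theorem, t = 4 is a root, so (t - 4) is a factor; dividing leaves t³ - 3t² - t + 3.
Then t = 1 is a root, so (t - 1) is a factor; dividing leaves t² - 2t - 3.
The remaining quadratic factors as (t + 1)(t - 3).

(t + 1)(t - 1)(t - 3)(t - 4)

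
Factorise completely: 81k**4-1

(3k+1)(3k-1)(9k**2+1)

(3k)⁴ − (1)⁴ = ((3k)² − (1)²)((3k)² + (1)²); the first factor splits again, the second (9k**2+1) is irreducible.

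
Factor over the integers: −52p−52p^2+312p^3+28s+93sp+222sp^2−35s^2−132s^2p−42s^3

Group: 7s(−6s^2−30sp−5s−24p^2+4p+4) − 13p(−6s^2−30sp−5s−24p^2+4p+4); both groups contain (−6s^2−30sp−5s−24p^2+4p+4), so (7s−13p) is a factor with cofactor −6s^2−30sp−5s−24p^2+4p+4.
The cofactor groups again: −6s^2−30sp−5s−24p^2+4p+4 = −3s(2s+2p−1) + (−12p−4)(2s+2p−1); both groups contain (2s+2p−1), giving −(3s+12p+4)(2s+2p−1).

−(7s−13p)(3s+12p+4)(2s+2p−1)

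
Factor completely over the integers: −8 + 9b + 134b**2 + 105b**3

(3b + 1)(5b − 1)(7b + 8)

Testing divisors of the constant over divisors of the leading coefficient, b = 1/5 is a root, so (5b − 1) is a factor; dividing leaves 21b**2 + 31b + 8.
The remaining quadratic factors as (3b + 1)(7b + 8).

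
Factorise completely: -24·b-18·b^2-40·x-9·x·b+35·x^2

Group: 5·x·(7·x-6·b-8) + 3·b·(7·x-6·b-8); both groups contain (7·x-6·b-8).

(7·x-6·b-8)·(5·x+3·b)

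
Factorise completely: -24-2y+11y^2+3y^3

Among the possible rational roots, y = 4/3 is a root, giving the factor (3y-4) and quotient y^2+5y+6.
The remaining quadratic factors as (y+2)(y+3).

(3y-4)(y+2)(y+3)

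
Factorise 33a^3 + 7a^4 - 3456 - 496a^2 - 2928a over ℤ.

By the rational root theorem, a = -4 is a root, so (a + 4) is a factor; dividing leaves 7a^3 + 5a^2 - 516a - 864.
Then a = 9 is a root, so (a - 9) divides it; the quotient is 7a^2 + 68a + 96.
The remaining quadratic factors as (a + 8)(7a + 12).

(7a + 12)(a + 4)(a + 8)(a - 9)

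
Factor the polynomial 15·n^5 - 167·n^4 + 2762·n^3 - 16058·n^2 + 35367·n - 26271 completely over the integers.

(3·n - 7)·(5·n - 9)·(n - 3)·(n^2 - 4·n + 139)

Trying the rational-root candidates, n = 3 is a root, so (n - 3) divides it; the quotient is 15·n^4 - 122·n^3 + 2396·n^2 - 8870·n + 8757.
Next, n = 9/5 is a root, so (5·n - 9) divides it; the quotient is 3·n^3 - 19·n^2 + 445·n - 973.
Next, n = 7/3 is a root, so (3·n - 7) is a factor; dividing leaves n^2 - 4·n + 139.
The quadratic n^2 - 4·n + 139 has discriminant -540 < 0 and is irreducible over ℤ.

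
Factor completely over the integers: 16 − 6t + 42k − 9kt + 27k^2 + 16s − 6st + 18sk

(2s + 3k + 2)(9k − 3t + 8)

Group: 9k(2s + 3k + 2) + (−3t + 8)(2s + 3k + 2); both groups contain (2s + 3k + 2).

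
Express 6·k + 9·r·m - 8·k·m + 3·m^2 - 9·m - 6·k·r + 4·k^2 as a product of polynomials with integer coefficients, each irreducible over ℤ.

Group: 2·k·(2·k - 3·m) + (-3·r - m + 3)·(2·k - 3·m); both groups contain (2·k - 3·m).

(2·k - 3·m)·(2·k - 3·r - m + 3)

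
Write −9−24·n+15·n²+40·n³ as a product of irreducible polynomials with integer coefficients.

Group as (40·n³−24·n) + (15·n²−9) = 8·n·(5·n²−3) + 3·(5·n²−3).
Both groups share the factor (5·n²−3).

(8·n+3)·(5·n²−3)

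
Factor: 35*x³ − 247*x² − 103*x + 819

Trying the rational-root candidates, x = 13/7 is a root, so (7*x − 13) is a factor; dividing leaves 5*x² − 26*x − 63.
The remaining quadratic factors as (5*x + 9)(x − 7).

(5*x + 9)*(7*x − 13)*(x − 7)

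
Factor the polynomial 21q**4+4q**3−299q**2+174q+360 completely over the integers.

(3q−5)(7q+6)(q+4)(q−3)

Among the possible rational roots, q = −4 is a root, giving the factor (q+4) and quotient 21q**3−80q**2+21q+90.
Next, q = −6/7 is a root, so (7q+6) divides it; the quotient is 3q**2−14q+15.
The remaining quadratic factors as (3q−5)(q−3).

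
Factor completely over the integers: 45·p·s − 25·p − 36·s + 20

(5·p − 4)·(9·s − 5)

Group as (45·p·s − 25·p) + (−36·s + 20) = 5·p·(9·s − 5) − 4·(9·s − 5).
Both groups share the factor (9·s − 5).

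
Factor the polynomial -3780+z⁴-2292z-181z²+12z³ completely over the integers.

(z+15)(z+2)(z+9)(z-14)

Trying the rational-root candidates, z = -9 is a root, giving the factor (z+9) and quotient z³+3z²-208z-420.
Then z = 14 is a root, giving the factor (z-14) and quotient z²+17z+30.
The remaining quadratic factors as (z+2)(z+15).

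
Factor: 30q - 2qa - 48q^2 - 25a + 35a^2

-(6q - 5a)(8q + 7a - 5)

Group: -8q(6q - 5a) + (-7a + 5)(6q - 5a); both groups contain (6q - 5a).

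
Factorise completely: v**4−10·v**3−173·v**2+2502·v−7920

(v+15)·(v−11)·(v−6)·(v−8)

Trying the rational-root candidates, v = 8 is a root, so (v−8) divides it; the quotient is v**3−2·v**2−189·v+990.
Then v = 6 is a root, so (v−6) divides it; the quotient is v**2+4·v−165.
The remaining quadratic factors as (v−11)(v+15).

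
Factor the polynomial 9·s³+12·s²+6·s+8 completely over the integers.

Group as (9·s³+6·s) + (12·s²+8) = 3·s·(3·s²+2) + 4·(3·s²+2).
Both groups share the factor (3·s²+2).

(3·s+4)·(3·s²+2)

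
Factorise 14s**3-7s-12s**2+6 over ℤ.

(7s-6)(2s**2-1)

Group as (14s**3-7s) + (-12s**2+6) = 7s(2s**2-1) - 6(2s**2-1).
Both groups share the factor (2s**2-1).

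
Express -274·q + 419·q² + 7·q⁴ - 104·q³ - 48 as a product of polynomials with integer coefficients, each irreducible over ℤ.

(7·q + 1)·(q - 1)·(q - 6)·(q - 8)

Among the possible rational roots, q = -1/7 is a root, so (7·q + 1) divides it; the quotient is q³ - 15·q² + 62·q - 48.
Next, q = 8 is a root, so (q - 8) is a factor; dividing leaves q² - 7·q + 6.
The remaining quadratic factors as (q - 1)(q - 6).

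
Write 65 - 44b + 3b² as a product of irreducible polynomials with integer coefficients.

(3b - 5)(b - 13)

Need a pair with product 3·65 = 195 and sum -44: that's -39 and -5.
Split the middle term: 3b² - 39b - 5b + 65 = 3b(b - 13) - 5(b - 13).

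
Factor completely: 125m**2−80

Pull out the common factor 5; 25m**2−16 is a difference of squares.

5(5m+4)(5m−4)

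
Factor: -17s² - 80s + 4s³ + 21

(4s - 1)(s + 3)(s - 7)

By the rational root theorem, s = -3 is a root, so (s + 3) divides it; the quotient is 4s² - 29s + 7.
The remaining quadratic factors as (4s - 1)(s - 7).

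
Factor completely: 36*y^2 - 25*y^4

-y^2*(5*y + 6)*(5*y - 6)

Every term has a factor of y^2; factoring it out leaves -25*y^2 + 36.
Recognize a difference of squares with the parts 6 and 5*y.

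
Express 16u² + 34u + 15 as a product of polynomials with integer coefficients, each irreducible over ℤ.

(2u + 3)(8u + 5)

Need a pair with product 16·15 = 240 and sum 34: that's 24 and 10.
Split the middle term: 16u² + 24u + 10u + 15 = 8u(2u + 3) + 5(2u + 3).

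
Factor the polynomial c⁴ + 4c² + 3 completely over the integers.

(c² + 1)(c² + 3)

Substitute u = c² to get a quadratic in u, then factor.
c² + 3 is irreducible over ℤ (always positive, so no real roots).
c² + 1 is irreducible over ℤ (sum of squares).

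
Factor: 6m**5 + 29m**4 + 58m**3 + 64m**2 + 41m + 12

Testing divisors of the constant over divisors of the leading coefficient, m = −4/3 is a root, so (3m + 4) is a factor; dividing leaves 2m**4 + 7m**3 + 10m**2 + 8m + 3.
Next, m = −1 is a root, so (m + 1) is a factor; dividing leaves 2m**3 + 5m**2 + 5m + 3.
Next, m = −3/2 is a root, giving the factor (2m + 3) and quotient m**2 + m + 1.
The quadratic m**2 + m + 1 has discriminant −3 < 0 and is irreducible over ℤ.

(2m + 3)(3m + 4)(m + 1)(m**2 + m + 1)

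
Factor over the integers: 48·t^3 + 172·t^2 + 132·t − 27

Trying the rational-root candidates, t = −3/2 is a root, giving the factor (2·t + 3) and quotient 24·t^2 + 50·t − 9.
The remaining quadratic factors as (6·t − 1)(4·t + 9).

(2·t + 3)·(4·t + 9)·(6·t − 1)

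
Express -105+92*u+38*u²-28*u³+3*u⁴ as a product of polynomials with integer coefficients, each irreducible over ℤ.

(3*u+5)*(u-1)*(u-3)*(u-7)

By the rational root theorem, u = 7 is a root, so (u-7) is a factor; dividing leaves 3*u³-7*u²-11*u+15.
Then u = -5/3 is a root, so (3*u+5) is a factor; dividing leaves u²-4*u+3.
The remaining quadratic factors as (u-1)(u-3).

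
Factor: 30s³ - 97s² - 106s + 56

Among the possible rational roots, s = 2/5 is a root, so (5s - 2) divides it; the quotient is 6s² - 17s - 28.
The remaining quadratic factors as (6s + 7)(s - 4).

(5s - 2)(6s + 7)(s - 4)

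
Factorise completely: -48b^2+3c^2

3(c-4b)(c+4b)

Every term has a factor of 3. Then c^2-16b^2 = (c)² − (4b)².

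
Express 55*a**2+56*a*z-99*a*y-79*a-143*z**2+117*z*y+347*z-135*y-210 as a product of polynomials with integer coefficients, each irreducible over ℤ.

(11*a-13*z+15)*(5*a+11*z-9*y-14)

Group: 11*a*(5*a+11*z-9*y-14) + (-13*z+15)*(5*a+11*z-9*y-14); both groups contain (5*a+11*z-9*y-14).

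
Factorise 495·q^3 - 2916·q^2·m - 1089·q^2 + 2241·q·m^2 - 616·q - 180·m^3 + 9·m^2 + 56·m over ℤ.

(15·q - 12·m + 7)·(3·q - 15·m - 8)·(11·q - m)

Group: 3·q·(165·q^2 - 147·q·m + 77·q + 12·m^2 - 7·m) + (-15·m - 8)·(165·q^2 - 147·q·m + 77·q + 12·m^2 - 7·m); both groups contain (165·q^2 - 147·q·m + 77·q + 12·m^2 - 7·m), so (3·q - 15·m - 8) is a factor with cofactor 165·q^2 - 147·q·m + 77·q + 12·m^2 - 7·m.
The cofactor groups again: 165·q^2 - 147·q·m + 77·q + 12·m^2 - 7·m = 11·q·(15·q - 12·m + 7) - m·(15·q - 12·m + 7); both groups contain (15·q - 12·m + 7), giving (11·q - m)·(15·q - 12·m + 7).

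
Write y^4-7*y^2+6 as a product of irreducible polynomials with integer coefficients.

(y+1)*(y-1)*(y^2-6)

Substitute u = y^2 to get a quadratic in u, then factor.
y^2-6 is irreducible over ℤ (6 is not a perfect square).
y^2-1 is a difference of squares.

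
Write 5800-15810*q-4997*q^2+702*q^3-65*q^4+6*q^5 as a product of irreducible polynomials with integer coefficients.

(2*q+5)*(3*q-1)*(q-10)*(q^2-3*q+116)

Trying the rational-root candidates, q = -5/2 is a root, so (2*q+5) is a factor; dividing leaves 3*q^4-40*q^3+451*q^2-3626*q+1160.
Next, q = 1/3 is a root, so (3*q-1) divides it; the quotient is q^3-13*q^2+146*q-1160.
Then q = 10 is a root, giving the factor (q-10) and quotient q^2-3*q+116.
The quadratic q^2-3*q+116 has discriminant -455 < 0 and is irreducible over ℤ.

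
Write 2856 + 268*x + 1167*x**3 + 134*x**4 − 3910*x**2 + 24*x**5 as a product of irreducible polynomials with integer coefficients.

Trying the rational-root candidates, x = −3/4 is a root, giving the factor (4*x + 3) and quotient 6*x**4 + 29*x**3 + 270*x**2 − 1180*x + 952.
Next, x = 7/6 is a root, so (6*x − 7) is a factor; dividing leaves x**3 + 6*x**2 + 52*x − 136.
Continuing, x = 2 is a root, giving the factor (x − 2) and quotient x**2 + 8*x + 68.
The quadratic x**2 + 8*x + 68 has discriminant −208 < 0 and is irreducible over ℤ.

(4*x + 3)*(6*x − 7)*(x − 2)*(x**2 + 8*x + 68)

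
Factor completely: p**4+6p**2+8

(p**2+2)(p**2+4)

Substitute u = p**2 to get a quadratic in u, then factor.
p**2+4 is irreducible over ℤ (sum of squares).
p**2+2 is irreducible over ℤ (always positive, so no real roots).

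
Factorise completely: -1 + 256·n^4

(4·n + 1)·(4·n - 1)·(16·n^2 + 1)

Difference of squares twice: with A = 4·n and B = 1, A⁴ − B⁴ = (A² − B²)(A² + B²), and A² − B² factors again.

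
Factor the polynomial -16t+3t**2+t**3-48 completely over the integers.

(t+3)(t+4)(t-4)

By the rational root theorem, t = -3 is a root, so (t+3) is a factor; dividing leaves t**2-16.
The remaining quadratic factors as (t+4)(t-4).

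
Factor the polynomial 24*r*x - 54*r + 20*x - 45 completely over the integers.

Group as (24*r*x - 54*r) + (20*x - 45) = 6*r*(4*x - 9) + 5*(4*x - 9).
Both groups share the factor (4*x - 9).

(4*x - 9)*(6*r + 5)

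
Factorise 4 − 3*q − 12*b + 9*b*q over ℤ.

(3*b − 1)*(3*q − 4)

Group as (9*b*q − 12*b) + (−3*q + 4) = 3*b*(3*q − 4) − (3*q − 4).
Both groups share the factor (3*q − 4).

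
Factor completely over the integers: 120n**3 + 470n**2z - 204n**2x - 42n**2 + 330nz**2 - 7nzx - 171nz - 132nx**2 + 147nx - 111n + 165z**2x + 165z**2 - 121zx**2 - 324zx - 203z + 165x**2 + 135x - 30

Group: 2n(60n**2 + 235nz - 132nx - 51n + 165z**2 - 121zx - 203z + 165x - 30) + (x + 1)(60n**2 + 235nz - 132nx - 51n + 165z**2 - 121zx - 203z + 165x - 30); both groups contain (60n**2 + 235nz - 132nx - 51n + 165z**2 - 121zx - 203z + 165x - 30), so (2n + x + 1) is a factor with cofactor 60n**2 + 235nz - 132nx - 51n + 165z**2 - 121zx - 203z + 165x - 30.
The cofactor groups again: 60n**2 + 235nz - 132nx - 51n + 165z**2 - 121zx - 203z + 165x - 30 = 12n(5n + 15z - 11x + 2) + (11z - 15)(5n + 15z - 11x + 2); both groups contain (5n + 15z - 11x + 2), giving (12n + 11z - 15)(5n + 15z - 11x + 2).

(12n + 11z - 15)(2n + x + 1)(5n + 15z - 11x + 2)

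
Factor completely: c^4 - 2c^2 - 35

Substitute u = c^2 to get a quadratic in u, then factor.
c^2 - 7 is irreducible over ℤ (7 is not a perfect square).
c^2 + 5 is irreducible over ℤ (always positive, so no real roots).

(c^2 + 5)(c^2 - 7)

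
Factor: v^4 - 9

Substitute u = v^2 to get a quadratic in u, then factor.
v^2 + 3 is irreducible over ℤ (always positive, so no real roots).
v^2 - 3 is irreducible over ℤ (3 is not a perfect square).

(v^2 + 3)*(v^2 - 3)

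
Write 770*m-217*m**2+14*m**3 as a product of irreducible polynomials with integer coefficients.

Pull out the common factor 7*m, then factor the remaining trinomial.

7*m*(2*m-11)*(m-10)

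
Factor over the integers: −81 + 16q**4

(2q + 3)(2q − 3)(4q**2 + 9)

(2q)⁴ − (3)⁴ = ((2q)² − (3)²)((2q)² + (3)²); the first factor splits again, the second (4q**2 + 9) is irreducible.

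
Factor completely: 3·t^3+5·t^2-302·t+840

Among the possible rational roots, t = -12 is a root, so (t+12) divides it; the quotient is 3·t^2-31·t+70.
The remaining quadratic factors as (3·t-10)(t-7).

(3·t-10)·(t+12)·(t-7)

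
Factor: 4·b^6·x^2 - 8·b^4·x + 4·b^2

4·b^2·(b^2·x - 1)^2

Pull out the common factor 4·b^2, leaving b^4·x^2 - 2·b^2·x + 1.
Recognize a perfect-square trinomial with the parts 1 and b^2·x.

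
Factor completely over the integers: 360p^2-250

Pull out the common factor 10; 36p^2-25 is a difference of squares.

10(6p+5)(6p-5)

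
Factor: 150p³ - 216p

Pull out the common factor 6p; 25p² - 36 is a difference of squares.

6p(5p + 6)(5p - 6)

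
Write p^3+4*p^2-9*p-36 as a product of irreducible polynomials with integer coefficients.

(p+3)*(p+4)*(p-3)

Trying the rational-root candidates, p = 3 is a root, so (p-3) divides it; the quotient is p^2+7*p+12.
The remaining quadratic factors as (p+3)(p+4).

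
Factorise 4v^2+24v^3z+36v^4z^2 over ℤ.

4v^2(3vz+1)^2

Pull out the common factor 4v^2, leaving 9v^2z^2+6vz+1.
Recognize a perfect-square trinomial with the parts 3vz and 1.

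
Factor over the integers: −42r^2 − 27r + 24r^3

3r(2r + 1)(4r − 9)

Pull out the common factor 3r, then factor the remaining trinomial.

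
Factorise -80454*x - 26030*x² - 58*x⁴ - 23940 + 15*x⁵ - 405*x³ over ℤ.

By the rational root theorem, x = -1/3 is a root, giving the factor (3*x + 1) and quotient 5*x⁴ - 21*x³ - 128*x² - 8634*x - 23940.
Next, x = -14/5 is a root, so (5*x + 14) divides it; the quotient is x³ - 7*x² - 6*x - 1710.
Next, x = 15 is a root, so (x - 15) is a factor; dividing leaves x² + 8*x + 114.
The quadratic x² + 8*x + 114 has discriminant -392 < 0 and is irreducible over ℤ.

(3*x + 1)*(5*x + 14)*(x - 15)*(x² + 8*x + 114)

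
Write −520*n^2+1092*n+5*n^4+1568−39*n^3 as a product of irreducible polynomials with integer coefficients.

By the rational root theorem, n = −8 is a root, giving the factor (n+8) and quotient 5*n^3−79*n^2+112*n+196.
Continuing, n = −1 is a root, giving the factor (n+1) and quotient 5*n^2−84*n+196.
The remaining quadratic factors as (n−14)(5*n−14).

(5*n−14)*(n+1)*(n+8)*(n−14)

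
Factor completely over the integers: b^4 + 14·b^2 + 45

Substitute u = b^2 to get a quadratic in u, then factor.
b^2 + 9 is irreducible over ℤ (sum of squares).
b^2 + 5 is irreducible over ℤ (always positive, so no real roots).

(b^2 + 5)·(b^2 + 9)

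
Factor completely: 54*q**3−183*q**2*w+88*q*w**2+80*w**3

(2*q−5*w)*(3*q−4*w)*(9*q+4*w)

Group: 2*q*(27*q**2−24*q*w−16*w**2) − 5*w*(27*q**2−24*q*w−16*w**2); both groups contain (27*q**2−24*q*w−16*w**2), so (2*q−5*w) is a factor with cofactor 27*q**2−24*q*w−16*w**2.
The cofactor groups again: 27*q**2−24*q*w−16*w**2 = 3*q*(9*q+4*w) − 4*w*(9*q+4*w); both groups contain (9*q+4*w), giving (3*q−4*w)*(9*q+4*w).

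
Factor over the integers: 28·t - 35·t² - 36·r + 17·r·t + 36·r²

Group: 4·r·(9·r - 7·t) + (5·t - 4)·(9·r - 7·t); both groups contain (9·r - 7·t).

(4·r + 5·t - 4)·(9·r - 7·t)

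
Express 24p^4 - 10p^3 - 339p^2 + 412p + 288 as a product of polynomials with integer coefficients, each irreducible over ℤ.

(2p + 1)(3p - 8)(4p - 9)(p + 4)

Testing divisors of the constant over divisors of the leading coefficient, p = -1/2 is a root, so (2p + 1) is a factor; dividing leaves 12p^3 - 11p^2 - 164p + 288.
Continuing, p = -4 is a root, so (p + 4) divides it; the quotient is 12p^2 - 59p + 72.
The remaining quadratic factors as (4p - 9)(3p - 8).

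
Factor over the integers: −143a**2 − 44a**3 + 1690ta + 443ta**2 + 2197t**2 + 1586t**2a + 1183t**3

Group: 7t(169t**2 + 130ta − 11a**2) + (4a + 13)(169t**2 + 130ta − 11a**2); both groups contain (169t**2 + 130ta − 11a**2), so (7t + 4a + 13) is a factor with cofactor 169t**2 + 130ta − 11a**2.
The cofactor groups again: 169t**2 + 130ta − 11a**2 = 13t(13t − a) + 11a(13t − a); both groups contain (13t − a), giving (13t + 11a)(13t − a).

(13t − a)(13t + 11a)(7t + 4a + 13)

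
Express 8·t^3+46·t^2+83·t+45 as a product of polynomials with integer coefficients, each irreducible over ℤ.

(2·t+5)·(4·t+9)·(t+1)

By the rational root theorem, t = -1 is a root, giving the factor (t+1) and quotient 8·t^2+38·t+45.
The remaining quadratic factors as (2·t+5)(4·t+9).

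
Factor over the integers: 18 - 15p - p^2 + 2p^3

(2p - 3)(p + 3)(p - 2)

Among the possible rational roots, p = 2 is a root, so (p - 2) divides it; the quotient is 2p^2 + 3p - 9.
The remaining quadratic factors as (p + 3)(2p - 3).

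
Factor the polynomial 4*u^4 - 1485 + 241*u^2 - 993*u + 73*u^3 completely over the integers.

(4*u + 5)*(u + 11)*(u + 9)*(u - 3)

Among the possible rational roots, u = -9 is a root, giving the factor (u + 9) and quotient 4*u^3 + 37*u^2 - 92*u - 165.
Next, u = 3 is a root, giving the factor (u - 3) and quotient 4*u^2 + 49*u + 55.
The remaining quadratic factors as (u + 11)(4*u + 5).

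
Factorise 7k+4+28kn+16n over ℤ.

(4n+1)(7k+4)

Group as (28kn+7k) + (16n+4) = 7k(4n+1) + 4(4n+1).
Both groups share the factor (4n+1).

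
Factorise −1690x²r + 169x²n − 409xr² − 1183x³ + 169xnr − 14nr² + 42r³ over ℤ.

Group: 7x(−169x² − 169xr + 14r²) + (−n + 3r)(−169x² − 169xr + 14r²); both groups contain (−169x² − 169xr + 14r²), so (7x − n + 3r) is a factor with cofactor −169x² − 169xr + 14r².
The cofactor groups again: −169x² − 169xr + 14r² = −13x(13x + 14r) + r(13x + 14r); both groups contain (13x + 14r), giving −(13x − r)(13x + 14r).

−(7x − n + 3r)(13x − r)(13x + 14r)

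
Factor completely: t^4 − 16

(t)⁴ − (2)⁴ = ((t)² − (2)²)((t)² + (2)²); the first factor splits again, the second (t^2 + 4) is irreducible.

(t + 2)(t − 2)(t^2 + 4)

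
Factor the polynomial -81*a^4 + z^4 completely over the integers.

(z - 3*a)*(z + 3*a)*(z^2 + 9*a^2)

Difference of squares twice: with A = z and B = 3*a, A⁴ − B⁴ = (A² − B²)(A² + B²), and A² − B² factors again.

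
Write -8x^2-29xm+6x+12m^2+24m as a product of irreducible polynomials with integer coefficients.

-(8x-3m-6)(x+4m)

Group: -8x(x+4m) + (3m+6)(x+4m); both groups contain (x+4m).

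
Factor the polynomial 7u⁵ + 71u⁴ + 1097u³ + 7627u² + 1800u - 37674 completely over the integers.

Testing divisors of the constant over divisors of the leading coefficient, u = -3 is a root, so (u + 3) is a factor; dividing leaves 7u⁴ + 50u³ + 947u² + 4786u - 12558.
Next, u = 13/7 is a root, so (7u - 13) divides it; the quotient is u³ + 9u² + 152u + 966.
Then u = -7 is a root, so (u + 7) is a factor; dividing leaves u² + 2u + 138.
The quadratic u² + 2u + 138 has discriminant -548 < 0 and is irreducible over ℤ.

(7u - 13)(u + 3)(u + 7)(u² + 2u + 138)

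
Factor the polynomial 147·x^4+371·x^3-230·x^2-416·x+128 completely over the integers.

Testing divisors of the constant over divisors of the leading coefficient, x = 1 is a root, so (x-1) is a factor; dividing leaves 147·x^3+518·x^2+288·x-128.
Next, x = 2/7 is a root, so (7·x-2) divides it; the quotient is 21·x^2+80·x+64.
The remaining quadratic factors as (7·x+8)(3·x+8).

(3·x+8)·(7·x+8)·(7·x-2)·(x-1)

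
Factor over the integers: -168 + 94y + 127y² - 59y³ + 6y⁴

(6y + 7)(y - 1)(y - 4)(y - 6)

Trying the rational-root candidates, y = 6 is a root, so (y - 6) divides it; the quotient is 6y³ - 23y² - 11y + 28.
Then y = -7/6 is a root, so (6y + 7) is a factor; dividing leaves y² - 5y + 4.
The remaining quadratic factors as (y - 1)(y - 4).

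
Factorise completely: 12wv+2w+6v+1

(2w+1)(6v+1)

Group as (12wv+2w) + (6v+1) = 2w(6v+1) + (6v+1).
Both groups share the factor (6v+1).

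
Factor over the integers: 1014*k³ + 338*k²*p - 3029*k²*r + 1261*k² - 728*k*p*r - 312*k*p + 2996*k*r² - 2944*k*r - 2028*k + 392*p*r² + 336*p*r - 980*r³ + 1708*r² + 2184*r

Group: 13*k*(78*k² + 26*k*p - 149*k*r + 97*k - 28*p*r - 24*p + 70*r² - 122*r - 156) - 14*r*(78*k² + 26*k*p - 149*k*r + 97*k - 28*p*r - 24*p + 70*r² - 122*r - 156); both groups contain (78*k² + 26*k*p - 149*k*r + 97*k - 28*p*r - 24*p + 70*r² - 122*r - 156), so (13*k - 14*r) is a factor with cofactor 78*k² + 26*k*p - 149*k*r + 97*k - 28*p*r - 24*p + 70*r² - 122*r - 156.
The cofactor groups again: 78*k² + 26*k*p - 149*k*r + 97*k - 28*p*r - 24*p + 70*r² - 122*r - 156 = 6*k*(13*k - 14*r - 12) + (2*p - 5*r + 13)*(13*k - 14*r - 12); both groups contain (13*k - 14*r - 12), giving (6*k + 2*p - 5*r + 13)*(13*k - 14*r - 12).

(13*k - 14*r)*(13*k - 14*r - 12)*(6*k + 2*p - 5*r + 13)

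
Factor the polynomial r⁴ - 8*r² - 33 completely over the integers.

Substitute u = r² to get a quadratic in u, then factor.
r² - 11 is irreducible over ℤ (11 is not a perfect square).
r² + 3 is irreducible over ℤ (always positive, so no real roots).

(r² + 3)*(r² - 11)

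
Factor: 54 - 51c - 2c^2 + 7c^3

By the rational root theorem, c = 2 is a root, giving the factor (c - 2) and quotient 7c^2 + 12c - 27.
The remaining quadratic factors as (7c - 9)(c + 3).

(7c - 9)(c + 3)(c - 2)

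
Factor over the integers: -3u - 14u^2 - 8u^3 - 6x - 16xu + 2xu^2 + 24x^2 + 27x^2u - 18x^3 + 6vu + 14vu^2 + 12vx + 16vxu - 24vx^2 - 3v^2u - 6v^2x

-(3v + 3x - 2u - 3)(v + 3x - 4u - 1)(2x + u)

Group: 2x(-3v^2 - 12vx + 14vu + 6v - 9x^2 + 18xu + 12x - 8u^2 - 14u - 3) + u(-3v^2 - 12vx + 14vu + 6v - 9x^2 + 18xu + 12x - 8u^2 - 14u - 3); both groups contain (-3v^2 - 12vx + 14vu + 6v - 9x^2 + 18xu + 12x - 8u^2 - 14u - 3), so (2x + u) is a factor with cofactor -3v^2 - 12vx + 14vu + 6v - 9x^2 + 18xu + 12x - 8u^2 - 14u - 3.
The cofactor groups again: -3v^2 - 12vx + 14vu + 6v - 9x^2 + 18xu + 12x - 8u^2 - 14u - 3 = -v(3v + 3x - 2u - 3) + (-3x + 4u + 1)(3v + 3x - 2u - 3); both groups contain (3v + 3x - 2u - 3), giving -(v + 3x - 4u - 1)(3v + 3x - 2u - 3).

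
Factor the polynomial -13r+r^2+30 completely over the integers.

Two integers with product 30 and sum -13 are -10 and -3.

(r-10)(r-3)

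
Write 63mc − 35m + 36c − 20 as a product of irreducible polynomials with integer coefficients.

Group as (63mc − 35m) + (36c − 20) = 7m(9c − 5) + 4(9c − 5).
Both groups share the factor (9c − 5).

(7m + 4)(9c − 5)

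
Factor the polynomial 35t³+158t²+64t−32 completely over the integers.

Trying the rational-root candidates, t = −4/5 is a root, so (5t+4) divides it; the quotient is 7t²+26t−8.
The remaining quadratic factors as (7t−2)(t+4).

(5t+4)(7t−2)(t+4)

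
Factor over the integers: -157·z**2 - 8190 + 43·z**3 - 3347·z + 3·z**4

(3·z + 10)·(z + 13)·(z + 7)·(z - 9)

Trying the rational-root candidates, z = -7 is a root, so (z + 7) is a factor; dividing leaves 3·z**3 + 22·z**2 - 311·z - 1170.
Continuing, z = 9 is a root, giving the factor (z - 9) and quotient 3·z**2 + 49·z + 130.
The remaining quadratic factors as (z + 13)(3·z + 10).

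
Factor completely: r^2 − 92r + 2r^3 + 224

By the rational root theorem, r = 4 is a root, so (r − 4) divides it; the quotient is 2r^2 + 9r − 56.
The remaining quadratic factors as (r + 8)(2r − 7).

(2r − 7)(r + 8)(r − 4)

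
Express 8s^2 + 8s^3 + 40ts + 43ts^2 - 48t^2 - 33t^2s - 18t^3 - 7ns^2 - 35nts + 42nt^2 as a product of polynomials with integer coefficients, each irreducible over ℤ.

(t - s)(7n - 3t - 8s - 8)(6t + s)

Group: 6t(7nt - 7ns - 3t^2 - 5ts - 8t + 8s^2 + 8s) + s(7nt - 7ns - 3t^2 - 5ts - 8t + 8s^2 + 8s); both groups contain (7nt - 7ns - 3t^2 - 5ts - 8t + 8s^2 + 8s), so (6t + s) is a factor with cofactor 7nt - 7ns - 3t^2 - 5ts - 8t + 8s^2 + 8s.
The cofactor groups again: 7nt - 7ns - 3t^2 - 5ts - 8t + 8s^2 + 8s = t(7n - 3t - 8s - 8) - s(7n - 3t - 8s - 8); both groups contain (7n - 3t - 8s - 8), giving (t - s)(7n - 3t - 8s - 8).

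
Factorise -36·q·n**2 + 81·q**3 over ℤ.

Factor out 9·q, leaving 9·q**2 - 4·n**2, which is a difference of two squares.

9·q·(3·q - 2·n)·(3·q + 2·n)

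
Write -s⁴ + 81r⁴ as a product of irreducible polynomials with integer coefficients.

(3r + s)(3r - s)(9r² + s²)

Difference of squares twice: with A = 3r and B = s, A⁴ − B⁴ = (A² − B²)(A² + B²), and A² − B² factors again.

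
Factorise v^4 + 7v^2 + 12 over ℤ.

Substitute u = v^2 to get a quadratic in u, then factor.
v^2 + 3 is irreducible over ℤ (always positive, so no real roots).
v^2 + 4 is irreducible over ℤ (sum of squares).

(v^2 + 3)(v^2 + 4)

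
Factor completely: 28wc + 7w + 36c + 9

Group as (28wc + 7w) + (36c + 9) = 7w(4c + 1) + 9(4c + 1).
Both groups share the factor (4c + 1).

(4c + 1)(7w + 9)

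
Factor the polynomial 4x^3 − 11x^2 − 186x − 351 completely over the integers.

By the rational root theorem, x = −13/4 is a root, so (4x + 13) divides it; the quotient is x^2 − 6x − 27.
The remaining quadratic factors as (x − 9)(x + 3).

(4x + 13)(x + 3)(x − 9)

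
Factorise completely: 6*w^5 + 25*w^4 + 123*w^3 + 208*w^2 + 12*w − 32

(2*w + 1)*(3*w − 1)*(w + 2)*(w^2 + 2*w + 16)

Trying the rational-root candidates, w = −2 is a root, so (w + 2) divides it; the quotient is 6*w^4 + 13*w^3 + 97*w^2 + 14*w − 16.
Continuing, w = 1/3 is a root, giving the factor (3*w − 1) and quotient 2*w^3 + 5*w^2 + 34*w + 16.
Then w = −1/2 is a root, so (2*w + 1) divides it; the quotient is w^2 + 2*w + 16.
The quadratic w^2 + 2*w + 16 has discriminant −60 < 0 and is irreducible over ℤ.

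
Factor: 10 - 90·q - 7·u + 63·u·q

(7·u - 10)·(9·q - 1)

Group as (63·u·q - 7·u) + (-90·q + 10) = 7·u·(9·q - 1) - 10·(9·q - 1).
Both groups share the factor (9·q - 1).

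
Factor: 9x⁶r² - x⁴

x⁴(3xr + 1)(3xr - 1)

Pull out the common factor x⁴, leaving 9x²r² - 1.
Recognize a difference of squares with the parts 3xr and 1.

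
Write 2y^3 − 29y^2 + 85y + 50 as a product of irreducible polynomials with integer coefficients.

(2y + 1)(y − 10)(y − 5)

Trying the rational-root candidates, y = 5 is a root, so (y − 5) is a factor; dividing leaves 2y^2 − 19y − 10.
The remaining quadratic factors as (y − 10)(2y + 1).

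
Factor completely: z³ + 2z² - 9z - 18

By the rational root theorem, z = -2 is a root, so (z + 2) divides it; the quotient is z² - 9.
The remaining quadratic factors as (z - 3)(z + 3).

(z + 2)(z + 3)(z - 3)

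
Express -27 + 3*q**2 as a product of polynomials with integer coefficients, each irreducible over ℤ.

Pull out the common factor 3; q**2 - 9 is a difference of squares.

3*(q + 3)*(q - 3)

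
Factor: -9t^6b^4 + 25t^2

Factor out t^2 first: what remains is -9t^4b^4 + 25.
Recognize a difference of squares with the parts 5 and 3t^2b^2.

-t^2(3t^2b^2 + 5)(3t^2b^2 - 5)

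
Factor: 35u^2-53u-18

(5u-9)(7u+2)

Need a pair with product 35·(-18) = -630 and sum -53: that's -63 and 10.
Split the middle term: 35u^2-63u + 10u-18 = 7u(5u-9) + 2(5u-9).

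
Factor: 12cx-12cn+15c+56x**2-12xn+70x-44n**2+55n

(4x-4n+5)(3c+14x+11n)

Group: 4x(3c+14x+11n) + (-4n+5)(3c+14x+11n); both groups contain (3c+14x+11n).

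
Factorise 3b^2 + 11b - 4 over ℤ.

Need a pair with product 3·(-4) = -12 and sum 11: that's 12 and -1.
Split the middle term: 3b^2 + 12b - b - 4 = 3b(b + 4) - (b + 4).

(3b - 1)(b + 4)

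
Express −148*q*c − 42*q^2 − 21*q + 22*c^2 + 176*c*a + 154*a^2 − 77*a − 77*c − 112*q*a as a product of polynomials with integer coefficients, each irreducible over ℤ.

Group: −14*q*(3*q + 11*c + 11*a) + (2*c + 14*a − 7)*(3*q + 11*c + 11*a); both groups contain (3*q + 11*c + 11*a).

−(14*q − 2*c − 14*a + 7)*(3*q + 11*c + 11*a)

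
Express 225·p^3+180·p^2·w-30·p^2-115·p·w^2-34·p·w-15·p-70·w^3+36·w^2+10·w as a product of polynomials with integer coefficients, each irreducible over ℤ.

Group: 5·p·(45·p^2-9·p·w-15·p-14·w^2+10·w) + (5·w+1)·(45·p^2-9·p·w-15·p-14·w^2+10·w); both groups contain (45·p^2-9·p·w-15·p-14·w^2+10·w), so (5·p+5·w+1) is a factor with cofactor 45·p^2-9·p·w-15·p-14·w^2+10·w.
The cofactor groups again: 45·p^2-9·p·w-15·p-14·w^2+10·w = 3·p·(15·p+7·w-5) - 2·w·(15·p+7·w-5); both groups contain (15·p+7·w-5), giving (3·p-2·w)·(15·p+7·w-5).

(15·p+7·w-5)·(3·p-2·w)·(5·p+5·w+1)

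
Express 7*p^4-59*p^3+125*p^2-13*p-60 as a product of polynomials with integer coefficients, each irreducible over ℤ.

(7*p+4)*(p-1)*(p-3)*(p-5)

Among the possible rational roots, p = -4/7 is a root, so (7*p+4) divides it; the quotient is p^3-9*p^2+23*p-15.
Continuing, p = 3 is a root, so (p-3) divides it; the quotient is p^2-6*p+5.
The remaining quadratic factors as (p-1)(p-5).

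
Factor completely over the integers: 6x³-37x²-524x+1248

Trying the rational-root candidates, x = 12 is a root, giving the factor (x-12) and quotient 6x²+35x-104.
The remaining quadratic factors as (x+8)(6x-13).

(6x-13)(x+8)(x-12)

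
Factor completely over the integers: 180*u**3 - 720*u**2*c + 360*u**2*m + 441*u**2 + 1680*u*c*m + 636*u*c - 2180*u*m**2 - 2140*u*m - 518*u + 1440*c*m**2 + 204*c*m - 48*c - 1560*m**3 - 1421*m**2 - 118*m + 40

(3*u - 12*c + 13*m + 10)*(5*u - 15*m - 4)*(12*u + 8*m - 1)

Group: 3*u*(60*u**2 - 140*u*m - 53*u - 120*m**2 - 17*m + 4) + (-12*c + 13*m + 10)*(60*u**2 - 140*u*m - 53*u - 120*m**2 - 17*m + 4); both groups contain (60*u**2 - 140*u*m - 53*u - 120*m**2 - 17*m + 4), so (3*u - 12*c + 13*m + 10) is a factor with cofactor 60*u**2 - 140*u*m - 53*u - 120*m**2 - 17*m + 4.
The cofactor groups again: 60*u**2 - 140*u*m - 53*u - 120*m**2 - 17*m + 4 = 5*u*(12*u + 8*m - 1) + (-15*m - 4)*(12*u + 8*m - 1); both groups contain (12*u + 8*m - 1), giving (5*u - 15*m - 4)*(12*u + 8*m - 1).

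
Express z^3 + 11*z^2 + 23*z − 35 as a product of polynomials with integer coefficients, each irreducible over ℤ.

Among the possible rational roots, z = −7 is a root, giving the factor (z + 7) and quotient z^2 + 4*z − 5.
The remaining quadratic factors as (z + 5)(z − 1).

(z + 5)*(z + 7)*(z − 1)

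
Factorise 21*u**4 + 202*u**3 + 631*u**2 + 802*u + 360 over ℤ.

Trying the rational-root candidates, u = -5 is a root, so (u + 5) is a factor; dividing leaves 21*u**3 + 97*u**2 + 146*u + 72.
Next, u = -4/3 is a root, so (3*u + 4) is a factor; dividing leaves 7*u**2 + 23*u + 18.
The remaining quadratic factors as (7*u + 9)(u + 2).

(3*u + 4)*(7*u + 9)*(u + 2)*(u + 5)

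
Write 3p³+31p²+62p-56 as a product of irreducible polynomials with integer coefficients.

Testing divisors of the constant over divisors of the leading coefficient, p = -7 is a root, giving the factor (p+7) and quotient 3p²+10p-8.
The remaining quadratic factors as (p+4)(3p-2).

(3p-2)(p+4)(p+7)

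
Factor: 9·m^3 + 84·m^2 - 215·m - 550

Among the possible rational roots, m = -11 is a root, so (m + 11) is a factor; dividing leaves 9·m^2 - 15·m - 50.
The remaining quadratic factors as (3·m - 10)(3·m + 5).

(3·m + 5)·(3·m - 10)·(m + 11)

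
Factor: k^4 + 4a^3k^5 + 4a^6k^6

k^4(2a^3k + 1)^2

Every term has a factor of k^4; factoring it out leaves 4a^6k^2 + 4a^3k + 1.
Recognize a perfect-square trinomial with the parts 2a^3k and 1.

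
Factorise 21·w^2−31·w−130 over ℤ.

(3·w−10)·(7·w+13)

Need a pair with product 21·(−130) = −2730 and sum −31: that's −70 and 39.
Split the middle term: 21·w^2−70·w + 39·w−130 = 7·w·(3·w−10) + 13·(3·w−10).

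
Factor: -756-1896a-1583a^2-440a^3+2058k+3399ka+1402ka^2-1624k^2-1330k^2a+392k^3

Group: 14k(28k^2-79ka-98k+55a^2+136a+84) + (-8a-9)(28k^2-79ka-98k+55a^2+136a+84); both groups contain (28k^2-79ka-98k+55a^2+136a+84), so (14k-8a-9) is a factor with cofactor 28k^2-79ka-98k+55a^2+136a+84.
The cofactor groups again: 28k^2-79ka-98k+55a^2+136a+84 = 4k(7k-11a-14) + (-5a-6)(7k-11a-14); both groups contain (7k-11a-14), giving (4k-5a-6)(7k-11a-14).

(7k-11a-14)(4k-5a-6)(14k-8a-9)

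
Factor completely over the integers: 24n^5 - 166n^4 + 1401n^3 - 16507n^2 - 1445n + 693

(4n + 1)(6n - 1)(n - 9)(n^2 + 2n + 77)

Testing divisors of the constant over divisors of the leading coefficient, n = 1/6 is a root, giving the factor (6n - 1) and quotient 4n^4 - 27n^3 + 229n^2 - 2713n - 693.
Continuing, n = -1/4 is a root, so (4n + 1) divides it; the quotient is n^3 - 7n^2 + 59n - 693.
Then n = 9 is a root, so (n - 9) is a factor; dividing leaves n^2 + 2n + 77.
The quadratic n^2 + 2n + 77 has discriminant -304 < 0 and is irreducible over ℤ.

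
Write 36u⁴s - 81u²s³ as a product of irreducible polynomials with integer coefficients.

9su²(2u - 3s)(2u + 3s)

Factor out 9u²s, leaving 4u² - 9s², which is a difference of two squares.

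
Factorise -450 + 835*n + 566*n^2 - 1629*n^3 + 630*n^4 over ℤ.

(3*n - 2)*(5*n - 9)*(6*n - 5)*(7*n + 5)

By the rational root theorem, n = -5/7 is a root, giving the factor (7*n + 5) and quotient 90*n^3 - 297*n^2 + 293*n - 90.
Next, n = 9/5 is a root, giving the factor (5*n - 9) and quotient 18*n^2 - 27*n + 10.
The remaining quadratic factors as (6*n - 5)(3*n - 2).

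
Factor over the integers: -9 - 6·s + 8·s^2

Need a pair with product 8·(-9) = -72 and sum -6: that's 6 and -12.
Split the middle term: 8·s^2 + 6·s - 12·s - 9 = 2·s·(4·s + 3) - 3·(4·s + 3).

(2·s - 3)·(4·s + 3)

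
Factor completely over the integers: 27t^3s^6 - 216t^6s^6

-27s^6t^3(2t - 1)(4t^2 + 2t + 1)

Pull out the common factor 27t^3s^6, leaving -8t^3 + 1.
Recognize a difference of cubes with the parts 1 and 2t.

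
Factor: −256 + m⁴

(m + 4)·(m − 4)·(m² + 16)

Write as (m²)² − (16)², then factor m² − 16 once more.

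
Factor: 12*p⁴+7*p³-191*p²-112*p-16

Among the possible rational roots, p = -4 is a root, so (p+4) is a factor; dividing leaves 12*p³-41*p²-27*p-4.
Continuing, p = 4 is a root, so (p-4) is a factor; dividing leaves 12*p²+7*p+1.
The remaining quadratic factors as (3*p+1)(4*p+1).

(3*p+1)*(4*p+1)*(p+4)*(p-4)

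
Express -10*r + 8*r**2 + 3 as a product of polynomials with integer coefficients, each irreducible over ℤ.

Need a pair with product 8·3 = 24 and sum -10: that's -6 and -4.
Split the middle term: 8*r**2 - 6*r - 4*r + 3 = 2*r*(4*r - 3) - (4*r - 3).

(2*r - 1)*(4*r - 3)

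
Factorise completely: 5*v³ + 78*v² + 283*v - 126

Among the possible rational roots, v = 2/5 is a root, so (5*v - 2) divides it; the quotient is v² + 16*v + 63.
The remaining quadratic factors as (v + 9)(v + 7).

(5*v - 2)*(v + 7)*(v + 9)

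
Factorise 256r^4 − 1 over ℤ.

Difference of squares twice: with A = 4r and B = 1, A⁴ − B⁴ = (A² − B²)(A² + B²), and A² − B² factors again.

(4r + 1)(4r − 1)(16r^2 + 1)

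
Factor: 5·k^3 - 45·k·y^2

Every term has a factor of 5·k. Then k^2 - 9·y^2 = (k)² − (3·y)².

5·k·(k + 3·y)·(k - 3·y)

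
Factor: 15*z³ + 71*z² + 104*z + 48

(3*z + 4)*(5*z + 12)*(z + 1)

By the rational root theorem, z = -12/5 is a root, so (5*z + 12) is a factor; dividing leaves 3*z² + 7*z + 4.
The remaining quadratic factors as (3*z + 4)(z + 1).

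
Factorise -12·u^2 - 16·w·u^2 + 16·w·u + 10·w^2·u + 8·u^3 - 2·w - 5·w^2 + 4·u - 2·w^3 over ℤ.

Group: w·(-2·w^2 + 6·w·u - w - 4·u^2 + 2·u) + (-2·u + 2)·(-2·w^2 + 6·w·u - w - 4·u^2 + 2·u); both groups contain (-2·w^2 + 6·w·u - w - 4·u^2 + 2·u), so (w - 2·u + 2) is a factor with cofactor -2·w^2 + 6·w·u - w - 4·u^2 + 2·u.
The cofactor groups again: -2·w^2 + 6·w·u - w - 4·u^2 + 2·u = -2·w·(w - 2·u) + (2·u - 1)·(w - 2·u); both groups contain (w - 2·u), giving -(2·w - 2·u + 1)·(w - 2·u).

-(2·w - 2·u + 1)·(w - 2·u)·(w - 2·u + 2)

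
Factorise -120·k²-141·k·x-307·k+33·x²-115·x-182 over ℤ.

Group: -8·k·(15·k-3·x+14) + (-11·x-13)·(15·k-3·x+14); both groups contain (15·k-3·x+14).

-(15·k-3·x+14)·(8·k+11·x+13)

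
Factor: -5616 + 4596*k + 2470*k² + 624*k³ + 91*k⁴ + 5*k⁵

(5*k - 4)*(k + 6)*(k + 9)*(k² + 4*k + 26)

Among the possible rational roots, k = -9 is a root, so (k + 9) divides it; the quotient is 5*k⁴ + 46*k³ + 210*k² + 580*k - 624.
Next, k = -6 is a root, giving the factor (k + 6) and quotient 5*k³ + 16*k² + 114*k - 104.
Continuing, k = 4/5 is a root, giving the factor (5*k - 4) and quotient k² + 4*k + 26.
The quadratic k² + 4*k + 26 has discriminant -88 < 0 and is irreducible over ℤ.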